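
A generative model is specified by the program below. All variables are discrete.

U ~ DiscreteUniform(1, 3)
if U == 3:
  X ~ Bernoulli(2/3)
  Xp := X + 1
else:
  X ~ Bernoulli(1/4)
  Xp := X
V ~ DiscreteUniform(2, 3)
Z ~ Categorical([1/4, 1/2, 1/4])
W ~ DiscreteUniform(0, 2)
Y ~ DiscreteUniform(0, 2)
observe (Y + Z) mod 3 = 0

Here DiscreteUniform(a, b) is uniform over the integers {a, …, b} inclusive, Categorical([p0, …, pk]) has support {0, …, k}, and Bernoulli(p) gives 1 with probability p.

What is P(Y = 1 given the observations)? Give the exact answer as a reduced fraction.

P(Y = 1 | obs) = 1/4

Enumerate traces; 108 have nonzero weight after conditioning:
  (U=1, X=0, V=2, Z=0, W=0, Y=0) weight 1/288
  (U=1, X=0, V=2, Z=0, W=1, Y=0) weight 1/288
  (U=1, X=0, V=2, Z=0, W=2, Y=0) weight 1/288
  (U=1, X=0, V=2, Z=1, W=0, Y=2) weight 1/144
  (U=1, X=0, V=2, Z=1, W=1, Y=2) weight 1/144
  (U=1, X=0, V=2, Z=1, W=2, Y=2) weight 1/144
  (U=1, X=0, V=2, Z=2, W=0, Y=1) weight 1/288
  (U=1, X=0, V=2, Z=2, W=1, Y=1) weight 1/288
  … 100 more
Group by Y:
  weight(Y=0) = 1/12
  weight(Y=1) = 1/12
  weight(Y=2) = 1/6
Total weight = 1/12 + 1/12 + 1/6 = 1/3
P(Y=0 | obs) = 1/12 / 1/3 = 1/4
P(Y=1 | obs) = 1/12 / 1/3 = 1/4
P(Y=2 | obs) = 1/6 / 1/3 = 1/2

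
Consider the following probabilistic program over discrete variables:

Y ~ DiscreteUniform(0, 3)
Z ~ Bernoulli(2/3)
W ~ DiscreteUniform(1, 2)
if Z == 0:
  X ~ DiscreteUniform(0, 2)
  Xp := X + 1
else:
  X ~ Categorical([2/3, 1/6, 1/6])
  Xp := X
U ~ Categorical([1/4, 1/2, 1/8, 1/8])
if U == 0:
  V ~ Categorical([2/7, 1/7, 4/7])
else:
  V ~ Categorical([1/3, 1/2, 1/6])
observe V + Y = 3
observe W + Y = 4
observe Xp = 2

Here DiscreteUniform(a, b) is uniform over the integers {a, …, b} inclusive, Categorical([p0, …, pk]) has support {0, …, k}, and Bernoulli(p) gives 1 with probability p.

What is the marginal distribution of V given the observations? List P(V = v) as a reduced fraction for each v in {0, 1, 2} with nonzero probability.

Enumerate traces; 16 have nonzero weight after conditioning:
  (Y=2, Z=0, W=2, X=1, U=0, V=1) weight 1/2016
  (Y=2, Z=0, W=2, X=1, U=1, V=1) weight 1/288
  (Y=2, Z=0, W=2, X=1, U=2, V=1) weight 1/1152
  (Y=2, Z=0, W=2, X=1, U=3, V=1) weight 1/1152
  (Y=2, Z=1, W=2, X=2, U=0, V=1) weight 1/2016
  (Y=2, Z=1, W=2, X=2, U=1, V=1) weight 1/288
  (Y=2, Z=1, W=2, X=2, U=2, V=1) weight 1/1152
  (Y=2, Z=1, W=2, X=2, U=3, V=1) weight 1/1152
  (Y=3, Z=0, W=1, X=1, U=0, V=0) weight 1/1008
  … 7 more
Group by V:
  weight(V=0) = 1/112
  weight(V=1) = 23/2016
Total weight = 1/112 + 23/2016 = 41/2016
P(V=0 | obs) = 1/112 / 41/2016 = 18/41
P(V=1 | obs) = 23/2016 / 41/2016 = 23/41

P(V=0) = 18/41, P(V=1) = 23/41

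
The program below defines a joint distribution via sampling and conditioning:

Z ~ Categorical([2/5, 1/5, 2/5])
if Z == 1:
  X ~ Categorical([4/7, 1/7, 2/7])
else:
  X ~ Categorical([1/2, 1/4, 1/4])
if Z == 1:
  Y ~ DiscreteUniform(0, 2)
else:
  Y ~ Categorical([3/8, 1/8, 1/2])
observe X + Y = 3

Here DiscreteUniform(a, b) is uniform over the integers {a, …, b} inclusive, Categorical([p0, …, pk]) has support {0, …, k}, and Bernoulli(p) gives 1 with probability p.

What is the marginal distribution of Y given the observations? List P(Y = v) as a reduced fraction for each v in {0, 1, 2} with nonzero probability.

P(Y=1) = 37/129, P(Y=2) = 92/129

Enumerate traces; 6 have nonzero weight after conditioning:
  (Z=0, X=1, Y=2) weight 1/20
  (Z=0, X=2, Y=1) weight 1/80
  (Z=1, X=1, Y=2) weight 1/105
  (Z=1, X=2, Y=1) weight 2/105
  (Z=2, X=1, Y=2) weight 1/20
  (Z=2, X=2, Y=1) weight 1/80
Group by Y:
  weight(Y=1) = 37/840
  weight(Y=2) = 23/210
Total weight = 37/840 + 23/210 = 43/280
P(Y=1 | obs) = 37/840 / 43/280 = 37/129
P(Y=2 | obs) = 23/210 / 43/280 = 92/129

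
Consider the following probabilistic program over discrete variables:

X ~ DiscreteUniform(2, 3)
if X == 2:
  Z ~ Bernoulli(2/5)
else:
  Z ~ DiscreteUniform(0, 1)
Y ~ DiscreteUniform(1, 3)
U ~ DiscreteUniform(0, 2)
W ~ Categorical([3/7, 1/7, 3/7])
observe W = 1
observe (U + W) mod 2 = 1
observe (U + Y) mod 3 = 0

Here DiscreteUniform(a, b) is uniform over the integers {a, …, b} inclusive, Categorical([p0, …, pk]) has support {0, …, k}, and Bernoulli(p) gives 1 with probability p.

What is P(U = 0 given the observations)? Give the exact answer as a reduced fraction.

Enumerate traces; 8 have nonzero weight after conditioning:
  (X=2, Z=0, Y=1, U=2, W=1) weight 1/210
  (X=2, Z=0, Y=3, U=0, W=1) weight 1/210
  (X=2, Z=1, Y=1, U=2, W=1) weight 1/315
  (X=2, Z=1, Y=3, U=0, W=1) weight 1/315
  (X=3, Z=0, Y=1, U=2, W=1) weight 1/252
  (X=3, Z=0, Y=3, U=0, W=1) weight 1/252
  (X=3, Z=1, Y=1, U=2, W=1) weight 1/252
  (X=3, Z=1, Y=3, U=0, W=1) weight 1/252
Group by U:
  weight(U=0) = 1/63
  weight(U=2) = 1/63
Total weight = 1/63 + 1/63 = 2/63
P(U=0 | obs) = 1/63 / 2/63 = 1/2
P(U=2 | obs) = 1/63 / 2/63 = 1/2

P(U = 0 | obs) = 1/2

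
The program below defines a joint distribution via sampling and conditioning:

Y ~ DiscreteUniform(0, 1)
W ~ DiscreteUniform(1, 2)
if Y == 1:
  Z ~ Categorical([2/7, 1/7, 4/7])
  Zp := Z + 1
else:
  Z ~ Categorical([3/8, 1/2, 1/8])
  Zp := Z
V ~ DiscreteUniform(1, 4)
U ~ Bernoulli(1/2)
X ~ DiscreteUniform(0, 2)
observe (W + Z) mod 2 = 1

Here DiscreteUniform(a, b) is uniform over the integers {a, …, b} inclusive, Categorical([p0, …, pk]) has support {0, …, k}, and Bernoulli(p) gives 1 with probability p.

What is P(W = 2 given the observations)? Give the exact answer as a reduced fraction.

Enumerate traces; 144 have nonzero weight after conditioning:
  (Y=0, W=1, Z=0, V=1, U=0, X=0) weight 1/256
  (Y=0, W=1, Z=0, V=1, U=0, X=1) weight 1/256
  (Y=0, W=1, Z=0, V=1, U=0, X=2) weight 1/256
  (Y=0, W=1, Z=0, V=1, U=1, X=0) weight 1/256
  (Y=0, W=1, Z=0, V=1, U=1, X=1) weight 1/256
  (Y=0, W=1, Z=0, V=1, U=1, X=2) weight 1/256
  (Y=0, W=1, Z=0, V=2, U=0, X=0) weight 1/256
  (Y=0, W=1, Z=0, V=2, U=0, X=1) weight 1/256
  (Y=0, W=2, Z=1, V=1, U=0, X=0) weight 1/192
  … 135 more
Group by W:
  weight(W=1) = 19/56
  weight(W=2) = 9/56
Total weight = 19/56 + 9/56 = 1/2
P(W=1 | obs) = 19/56 / 1/2 = 19/28
P(W=2 | obs) = 9/56 / 1/2 = 9/28

P(W = 2 | obs) = 9/28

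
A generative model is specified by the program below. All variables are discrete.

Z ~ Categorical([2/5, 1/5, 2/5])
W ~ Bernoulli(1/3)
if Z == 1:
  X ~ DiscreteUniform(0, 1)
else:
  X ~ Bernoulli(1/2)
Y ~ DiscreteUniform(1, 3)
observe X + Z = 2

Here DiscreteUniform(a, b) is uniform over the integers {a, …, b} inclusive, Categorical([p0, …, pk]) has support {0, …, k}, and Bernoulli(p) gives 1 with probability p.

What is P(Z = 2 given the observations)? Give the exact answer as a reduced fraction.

P(Z = 2 | obs) = 2/3

Enumerate traces; 12 have nonzero weight after conditioning:
  (Z=1, W=0, X=1, Y=1) weight 1/45
  (Z=1, W=0, X=1, Y=2) weight 1/45
  (Z=1, W=0, X=1, Y=3) weight 1/45
  (Z=1, W=1, X=1, Y=1) weight 1/90
  (Z=1, W=1, X=1, Y=2) weight 1/90
  (Z=1, W=1, X=1, Y=3) weight 1/90
  (Z=2, W=0, X=0, Y=1) weight 2/45
  (Z=2, W=0, X=0, Y=2) weight 2/45
  … 4 more
Group by Z:
  weight(Z=1) = 1/10
  weight(Z=2) = 1/5
Total weight = 1/10 + 1/5 = 3/10
P(Z=1 | obs) = 1/10 / 3/10 = 1/3
P(Z=2 | obs) = 1/5 / 3/10 = 2/3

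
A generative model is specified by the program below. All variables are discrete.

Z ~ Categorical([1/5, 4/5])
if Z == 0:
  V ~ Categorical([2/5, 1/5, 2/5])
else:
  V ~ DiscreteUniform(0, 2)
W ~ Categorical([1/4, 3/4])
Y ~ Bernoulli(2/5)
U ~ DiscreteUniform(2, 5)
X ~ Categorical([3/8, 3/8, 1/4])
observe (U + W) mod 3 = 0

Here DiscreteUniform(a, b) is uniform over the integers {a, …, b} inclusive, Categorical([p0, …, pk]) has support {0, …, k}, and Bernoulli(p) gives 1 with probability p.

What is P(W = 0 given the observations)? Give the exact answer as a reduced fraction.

P(W = 0 | obs) = 1/7

Enumerate traces; 108 have nonzero weight after conditioning:
  (Z=0, V=0, W=0, Y=0, U=3, X=0) weight 9/8000
  (Z=0, V=0, W=0, Y=0, U=3, X=1) weight 9/8000
  (Z=0, V=0, W=0, Y=0, U=3, X=2) weight 3/4000
  (Z=0, V=0, W=0, Y=1, U=3, X=0) weight 3/4000
  (Z=0, V=0, W=0, Y=1, U=3, X=1) weight 3/4000
  (Z=0, V=0, W=0, Y=1, U=3, X=2) weight 1/2000
  (Z=0, V=0, W=1, Y=0, U=2, X=0) weight 27/8000
  (Z=0, V=0, W=1, Y=0, U=2, X=1) weight 27/8000
  … 100 more
Group by W:
  weight(W=0) = 1/16
  weight(W=1) = 3/8
Total weight = 1/16 + 3/8 = 7/16
P(W=0 | obs) = 1/16 / 7/16 = 1/7
P(W=1 | obs) = 3/8 / 7/16 = 6/7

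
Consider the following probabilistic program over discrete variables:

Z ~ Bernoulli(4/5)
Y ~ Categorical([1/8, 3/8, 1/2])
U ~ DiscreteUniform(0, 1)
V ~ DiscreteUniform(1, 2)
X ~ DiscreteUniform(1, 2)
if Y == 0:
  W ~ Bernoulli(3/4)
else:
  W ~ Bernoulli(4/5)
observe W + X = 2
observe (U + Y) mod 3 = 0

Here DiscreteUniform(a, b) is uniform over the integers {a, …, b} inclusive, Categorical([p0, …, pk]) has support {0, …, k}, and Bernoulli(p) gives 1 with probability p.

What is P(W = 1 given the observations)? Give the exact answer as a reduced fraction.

Enumerate traces; 16 have nonzero weight after conditioning:
  (Z=0, Y=0, U=0, V=1, X=1, W=1) weight 3/1280
  (Z=0, Y=0, U=0, V=1, X=2, W=0) weight 1/1280
  (Z=0, Y=0, U=0, V=2, X=1, W=1) weight 3/1280
  (Z=0, Y=0, U=0, V=2, X=2, W=0) weight 1/1280
  (Z=0, Y=2, U=1, V=1, X=1, W=1) weight 1/100
  (Z=0, Y=2, U=1, V=1, X=2, W=0) weight 1/400
  (Z=0, Y=2, U=1, V=2, X=1, W=1) weight 1/100
  (Z=0, Y=2, U=1, V=2, X=2, W=0) weight 1/400
  … 8 more
Group by W:
  weight(W=0) = 21/640
  weight(W=1) = 79/640
Total weight = 21/640 + 79/640 = 5/32
P(W=0 | obs) = 21/640 / 5/32 = 21/100
P(W=1 | obs) = 79/640 / 5/32 = 79/100

P(W = 1 | obs) = 79/100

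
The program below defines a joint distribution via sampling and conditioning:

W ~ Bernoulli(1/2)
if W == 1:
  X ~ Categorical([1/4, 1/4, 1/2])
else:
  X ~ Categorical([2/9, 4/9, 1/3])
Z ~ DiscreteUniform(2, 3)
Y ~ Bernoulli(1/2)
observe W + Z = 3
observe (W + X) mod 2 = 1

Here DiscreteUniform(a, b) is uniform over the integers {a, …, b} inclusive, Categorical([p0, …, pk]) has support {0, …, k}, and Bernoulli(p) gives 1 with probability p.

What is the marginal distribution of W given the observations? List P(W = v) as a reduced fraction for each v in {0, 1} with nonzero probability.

Enumerate traces; 6 have nonzero weight after conditioning:
  (W=0, X=1, Z=3, Y=0) weight 1/18
  (W=0, X=1, Z=3, Y=1) weight 1/18
  (W=1, X=0, Z=2, Y=0) weight 1/32
  (W=1, X=0, Z=2, Y=1) weight 1/32
  (W=1, X=2, Z=2, Y=0) weight 1/16
  (W=1, X=2, Z=2, Y=1) weight 1/16
Group by W:
  weight(W=0) = 1/9
  weight(W=1) = 3/16
Total weight = 1/9 + 3/16 = 43/144
P(W=0 | obs) = 1/9 / 43/144 = 16/43
P(W=1 | obs) = 3/16 / 43/144 = 27/43

P(W=0) = 16/43, P(W=1) = 27/43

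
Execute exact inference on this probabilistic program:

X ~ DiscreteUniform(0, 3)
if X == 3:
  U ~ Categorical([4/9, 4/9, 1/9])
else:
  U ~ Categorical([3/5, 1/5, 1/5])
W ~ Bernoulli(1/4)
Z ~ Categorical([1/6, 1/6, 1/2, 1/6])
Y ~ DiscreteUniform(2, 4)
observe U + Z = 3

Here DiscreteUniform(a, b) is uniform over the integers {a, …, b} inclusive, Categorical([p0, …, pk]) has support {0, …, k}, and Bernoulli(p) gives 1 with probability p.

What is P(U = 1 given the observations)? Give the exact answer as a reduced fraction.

P(U = 1 | obs) = 141/274

Enumerate traces; 72 have nonzero weight after conditioning:
  (X=0, U=0, W=0, Z=3, Y=2) weight 1/160
  (X=0, U=0, W=0, Z=3, Y=3) weight 1/160
  (X=0, U=0, W=0, Z=3, Y=4) weight 1/160
  (X=0, U=0, W=1, Z=3, Y=2) weight 1/480
  (X=0, U=0, W=1, Z=3, Y=3) weight 1/480
  (X=0, U=0, W=1, Z=3, Y=4) weight 1/480
  (X=0, U=1, W=0, Z=2, Y=2) weight 1/160
  (X=0, U=1, W=0, Z=2, Y=3) weight 1/160
  (X=0, U=2, W=0, Z=1, Y=2) weight 1/480
  … 63 more
Group by U:
  weight(U=0) = 101/1080
  weight(U=1) = 47/360
  weight(U=2) = 4/135
Total weight = 101/1080 + 47/360 + 4/135 = 137/540
P(U=0 | obs) = 101/1080 / 137/540 = 101/274
P(U=1 | obs) = 47/360 / 137/540 = 141/274
P(U=2 | obs) = 4/135 / 137/540 = 16/137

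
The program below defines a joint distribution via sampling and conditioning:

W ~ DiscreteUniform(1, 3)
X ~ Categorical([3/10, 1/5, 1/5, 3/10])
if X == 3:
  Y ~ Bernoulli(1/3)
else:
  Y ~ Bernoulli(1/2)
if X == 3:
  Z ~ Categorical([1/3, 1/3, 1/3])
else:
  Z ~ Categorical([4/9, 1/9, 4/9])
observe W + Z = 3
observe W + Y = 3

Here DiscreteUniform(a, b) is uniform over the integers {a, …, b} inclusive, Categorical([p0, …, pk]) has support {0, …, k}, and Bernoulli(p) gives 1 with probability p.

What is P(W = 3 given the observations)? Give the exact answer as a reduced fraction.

Enumerate traces; 8 have nonzero weight after conditioning:
  (W=2, X=0, Y=1, Z=1) weight 1/180
  (W=2, X=1, Y=1, Z=1) weight 1/270
  (W=2, X=2, Y=1, Z=1) weight 1/270
  (W=2, X=3, Y=1, Z=1) weight 1/90
  (W=3, X=0, Y=0, Z=0) weight 1/45
  (W=3, X=1, Y=0, Z=0) weight 2/135
  (W=3, X=2, Y=0, Z=0) weight 2/135
  (W=3, X=3, Y=0, Z=0) weight 1/45
Group by W:
  weight(W=2) = 13/540
  weight(W=3) = 2/27
Total weight = 13/540 + 2/27 = 53/540
P(W=2 | obs) = 13/540 / 53/540 = 13/53
P(W=3 | obs) = 2/27 / 53/540 = 40/53

P(W = 3 | obs) = 40/53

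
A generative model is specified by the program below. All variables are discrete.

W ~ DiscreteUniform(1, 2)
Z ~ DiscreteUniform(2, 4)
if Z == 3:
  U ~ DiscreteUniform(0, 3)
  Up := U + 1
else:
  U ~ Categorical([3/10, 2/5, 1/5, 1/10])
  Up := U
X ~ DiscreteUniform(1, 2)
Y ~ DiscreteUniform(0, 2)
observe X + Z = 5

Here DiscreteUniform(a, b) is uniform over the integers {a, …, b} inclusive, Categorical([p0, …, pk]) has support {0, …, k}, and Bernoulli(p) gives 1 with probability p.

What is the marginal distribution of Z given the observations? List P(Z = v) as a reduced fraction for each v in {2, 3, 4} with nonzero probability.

P(Z=3) = 1/2, P(Z=4) = 1/2

Enumerate traces; 48 have nonzero weight after conditioning:
  (W=1, Z=3, U=0, X=2, Y=0) weight 1/144
  (W=1, Z=3, U=0, X=2, Y=1) weight 1/144
  (W=1, Z=3, U=0, X=2, Y=2) weight 1/144
  (W=1, Z=3, U=1, X=2, Y=0) weight 1/144
  (W=1, Z=3, U=1, X=2, Y=1) weight 1/144
  (W=1, Z=3, U=1, X=2, Y=2) weight 1/144
  (W=1, Z=3, U=2, X=2, Y=0) weight 1/144
  (W=1, Z=3, U=2, X=2, Y=1) weight 1/144
  (W=1, Z=4, U=0, X=1, Y=0) weight 1/120
  … 39 more
Group by Z:
  weight(Z=3) = 1/6
  weight(Z=4) = 1/6
Total weight = 1/6 + 1/6 = 1/3
P(Z=3 | obs) = 1/6 / 1/3 = 1/2
P(Z=4 | obs) = 1/6 / 1/3 = 1/2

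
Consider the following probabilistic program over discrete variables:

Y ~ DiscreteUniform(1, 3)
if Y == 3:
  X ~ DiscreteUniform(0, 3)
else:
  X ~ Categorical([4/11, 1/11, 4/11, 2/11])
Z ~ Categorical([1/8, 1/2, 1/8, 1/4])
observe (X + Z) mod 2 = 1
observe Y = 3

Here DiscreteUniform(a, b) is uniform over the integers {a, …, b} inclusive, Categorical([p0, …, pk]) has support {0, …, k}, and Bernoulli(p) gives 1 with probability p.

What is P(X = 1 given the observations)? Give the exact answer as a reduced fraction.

P(X = 1 | obs) = 1/8

Enumerate traces; 8 have nonzero weight after conditioning:
  (Y=3, X=0, Z=1) weight 1/24
  (Y=3, X=0, Z=3) weight 1/48
  (Y=3, X=1, Z=0) weight 1/96
  (Y=3, X=1, Z=2) weight 1/96
  (Y=3, X=2, Z=1) weight 1/24
  (Y=3, X=2, Z=3) weight 1/48
  (Y=3, X=3, Z=0) weight 1/96
  (Y=3, X=3, Z=2) weight 1/96
Group by X:
  weight(X=0) = 1/16
  weight(X=1) = 1/48
  weight(X=2) = 1/16
  weight(X=3) = 1/48
Total weight = 1/16 + 1/48 + 1/16 + 1/48 = 1/6
P(X=0 | obs) = 1/16 / 1/6 = 3/8
P(X=1 | obs) = 1/48 / 1/6 = 1/8
P(X=2 | obs) = 1/16 / 1/6 = 3/8
P(X=3 | obs) = 1/48 / 1/6 = 1/8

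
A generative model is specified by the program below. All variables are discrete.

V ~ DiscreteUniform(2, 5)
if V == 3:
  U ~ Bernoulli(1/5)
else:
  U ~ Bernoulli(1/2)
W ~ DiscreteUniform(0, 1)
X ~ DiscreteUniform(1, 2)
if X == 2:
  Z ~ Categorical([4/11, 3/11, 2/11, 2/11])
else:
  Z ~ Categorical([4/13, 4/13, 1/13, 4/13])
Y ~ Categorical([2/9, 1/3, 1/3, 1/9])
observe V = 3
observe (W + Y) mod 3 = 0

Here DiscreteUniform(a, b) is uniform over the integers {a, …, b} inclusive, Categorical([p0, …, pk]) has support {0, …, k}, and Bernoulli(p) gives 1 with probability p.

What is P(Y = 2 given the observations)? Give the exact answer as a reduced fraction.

Enumerate traces; 48 have nonzero weight after conditioning:
  (V=3, U=0, W=0, X=1, Z=0, Y=0) weight 2/585
  (V=3, U=0, W=0, X=1, Z=0, Y=3) weight 1/585
  (V=3, U=0, W=0, X=1, Z=1, Y=0) weight 2/585
  (V=3, U=0, W=0, X=1, Z=1, Y=3) weight 1/585
  (V=3, U=0, W=0, X=1, Z=2, Y=0) weight 1/1170
  (V=3, U=0, W=0, X=1, Z=2, Y=3) weight 1/2340
  (V=3, U=0, W=0, X=1, Z=3, Y=0) weight 2/585
  (V=3, U=0, W=0, X=1, Z=3, Y=3) weight 1/585
  (V=3, U=0, W=1, X=1, Z=0, Y=2) weight 1/195
  … 39 more
Group by Y:
  weight(Y=0) = 1/36
  weight(Y=2) = 1/24
  weight(Y=3) = 1/72
Total weight = 1/36 + 1/24 + 1/72 = 1/12
P(Y=0 | obs) = 1/36 / 1/12 = 1/3
P(Y=2 | obs) = 1/24 / 1/12 = 1/2
P(Y=3 | obs) = 1/72 / 1/12 = 1/6

P(Y = 2 | obs) = 1/2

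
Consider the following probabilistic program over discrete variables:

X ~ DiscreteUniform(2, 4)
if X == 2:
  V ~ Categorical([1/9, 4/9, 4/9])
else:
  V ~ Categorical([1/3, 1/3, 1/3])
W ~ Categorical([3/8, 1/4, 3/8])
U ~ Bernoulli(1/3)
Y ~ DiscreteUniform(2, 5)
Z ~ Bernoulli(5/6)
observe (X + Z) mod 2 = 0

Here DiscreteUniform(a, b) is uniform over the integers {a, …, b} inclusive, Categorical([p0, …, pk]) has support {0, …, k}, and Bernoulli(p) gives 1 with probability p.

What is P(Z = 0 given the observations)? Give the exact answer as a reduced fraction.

Enumerate traces; 216 have nonzero weight after conditioning:
  (X=2, V=0, W=0, U=0, Y=2, Z=0) weight 1/2592
  (X=2, V=0, W=0, U=0, Y=3, Z=0) weight 1/2592
  (X=2, V=0, W=0, U=0, Y=4, Z=0) weight 1/2592
  (X=2, V=0, W=0, U=0, Y=5, Z=0) weight 1/2592
  (X=2, V=0, W=0, U=1, Y=2, Z=0) weight 1/5184
  (X=2, V=0, W=0, U=1, Y=3, Z=0) weight 1/5184
  (X=2, V=0, W=0, U=1, Y=4, Z=0) weight 1/5184
  (X=2, V=0, W=0, U=1, Y=5, Z=0) weight 1/5184
  (X=3, V=0, W=0, U=0, Y=2, Z=1) weight 5/864
  … 207 more
Group by Z:
  weight(Z=0) = 1/9
  weight(Z=1) = 5/18
Total weight = 1/9 + 5/18 = 7/18
P(Z=0 | obs) = 1/9 / 7/18 = 2/7
P(Z=1 | obs) = 5/18 / 7/18 = 5/7

P(Z = 0 | obs) = 2/7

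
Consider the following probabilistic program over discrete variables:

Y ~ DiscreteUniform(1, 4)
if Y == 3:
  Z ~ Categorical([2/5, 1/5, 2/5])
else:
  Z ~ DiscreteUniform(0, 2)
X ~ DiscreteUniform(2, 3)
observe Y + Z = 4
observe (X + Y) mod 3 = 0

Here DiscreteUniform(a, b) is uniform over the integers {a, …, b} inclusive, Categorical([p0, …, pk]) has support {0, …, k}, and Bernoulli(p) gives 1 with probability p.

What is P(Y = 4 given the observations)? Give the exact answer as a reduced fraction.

Enumerate traces; 2 have nonzero weight after conditioning:
  (Y=3, Z=1, X=3) weight 1/40
  (Y=4, Z=0, X=2) weight 1/24
Group by Y:
  weight(Y=3) = 1/40
  weight(Y=4) = 1/24
Total weight = 1/40 + 1/24 = 1/15
P(Y=3 | obs) = 1/40 / 1/15 = 3/8
P(Y=4 | obs) = 1/24 / 1/15 = 5/8

P(Y = 4 | obs) = 5/8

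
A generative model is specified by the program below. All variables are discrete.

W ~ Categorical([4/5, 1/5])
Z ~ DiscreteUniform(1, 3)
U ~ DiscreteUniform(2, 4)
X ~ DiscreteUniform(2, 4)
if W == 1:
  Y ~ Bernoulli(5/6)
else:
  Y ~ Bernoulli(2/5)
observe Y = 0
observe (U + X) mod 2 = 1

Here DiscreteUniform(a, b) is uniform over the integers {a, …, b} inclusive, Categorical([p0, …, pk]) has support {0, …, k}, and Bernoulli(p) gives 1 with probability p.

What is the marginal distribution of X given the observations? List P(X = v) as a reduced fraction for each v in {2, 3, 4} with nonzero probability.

Enumerate traces; 24 have nonzero weight after conditioning:
  (W=0, Z=1, U=2, X=3, Y=0) weight 4/225
  (W=0, Z=1, U=3, X=2, Y=0) weight 4/225
  (W=0, Z=1, U=3, X=4, Y=0) weight 4/225
  (W=0, Z=1, U=4, X=3, Y=0) weight 4/225
  (W=0, Z=2, U=2, X=3, Y=0) weight 4/225
  (W=0, Z=2, U=3, X=2, Y=0) weight 4/225
  (W=0, Z=2, U=3, X=4, Y=0) weight 4/225
  (W=0, Z=2, U=4, X=3, Y=0) weight 4/225
  … 16 more
Group by X:
  weight(X=2) = 77/1350
  weight(X=3) = 77/675
  weight(X=4) = 77/1350
Total weight = 77/1350 + 77/675 + 77/1350 = 154/675
P(X=2 | obs) = 77/1350 / 154/675 = 1/4
P(X=3 | obs) = 77/675 / 154/675 = 1/2
P(X=4 | obs) = 77/1350 / 154/675 = 1/4

P(X=2) = 1/4, P(X=3) = 1/2, P(X=4) = 1/4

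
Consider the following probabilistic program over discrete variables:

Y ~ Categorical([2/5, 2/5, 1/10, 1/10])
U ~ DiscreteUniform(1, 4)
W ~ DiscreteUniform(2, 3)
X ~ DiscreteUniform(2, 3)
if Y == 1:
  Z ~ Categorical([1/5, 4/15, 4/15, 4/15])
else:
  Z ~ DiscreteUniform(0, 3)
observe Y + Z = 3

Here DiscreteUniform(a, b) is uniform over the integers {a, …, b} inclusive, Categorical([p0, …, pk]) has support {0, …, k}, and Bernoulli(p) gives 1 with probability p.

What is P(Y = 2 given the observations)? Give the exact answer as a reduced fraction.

Enumerate traces; 64 have nonzero weight after conditioning:
  (Y=0, U=1, W=2, X=2, Z=3) weight 1/160
  (Y=0, U=1, W=2, X=3, Z=3) weight 1/160
  (Y=0, U=1, W=3, X=2, Z=3) weight 1/160
  (Y=0, U=1, W=3, X=3, Z=3) weight 1/160
  (Y=0, U=2, W=2, X=2, Z=3) weight 1/160
  (Y=0, U=2, W=2, X=3, Z=3) weight 1/160
  (Y=0, U=2, W=3, X=2, Z=3) weight 1/160
  (Y=0, U=2, W=3, X=3, Z=3) weight 1/160
  (Y=1, U=1, W=2, X=2, Z=2) weight 1/150
  (Y=2, U=1, W=2, X=2, Z=1) weight 1/640
  … 54 more
Group by Y:
  weight(Y=0) = 1/10
  weight(Y=1) = 8/75
  weight(Y=2) = 1/40
  weight(Y=3) = 1/40
Total weight = 1/10 + 8/75 + 1/40 + 1/40 = 77/300
P(Y=0 | obs) = 1/10 / 77/300 = 30/77
P(Y=1 | obs) = 8/75 / 77/300 = 32/77
P(Y=2 | obs) = 1/40 / 77/300 = 15/154
P(Y=3 | obs) = 1/40 / 77/300 = 15/154

P(Y = 2 | obs) = 15/154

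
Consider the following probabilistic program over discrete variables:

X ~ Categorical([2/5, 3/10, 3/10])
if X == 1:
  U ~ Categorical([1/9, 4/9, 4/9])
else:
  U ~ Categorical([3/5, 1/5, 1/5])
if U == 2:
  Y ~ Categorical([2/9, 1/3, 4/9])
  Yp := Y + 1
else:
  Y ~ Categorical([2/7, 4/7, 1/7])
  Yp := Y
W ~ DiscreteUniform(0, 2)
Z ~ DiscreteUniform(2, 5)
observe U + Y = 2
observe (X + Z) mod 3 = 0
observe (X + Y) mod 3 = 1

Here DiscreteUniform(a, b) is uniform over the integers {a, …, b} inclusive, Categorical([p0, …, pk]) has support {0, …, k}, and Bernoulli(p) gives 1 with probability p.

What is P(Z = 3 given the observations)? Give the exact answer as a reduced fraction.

Enumerate traces; 12 have nonzero weight after conditioning:
  (X=0, U=1, Y=1, W=0, Z=3) weight 2/525
  (X=0, U=1, Y=1, W=1, Z=3) weight 2/525
  (X=0, U=1, Y=1, W=2, Z=3) weight 2/525
  (X=1, U=2, Y=0, W=0, Z=2) weight 1/405
  (X=1, U=2, Y=0, W=0, Z=5) weight 1/405
  (X=1, U=2, Y=0, W=1, Z=2) weight 1/405
  (X=1, U=2, Y=0, W=1, Z=5) weight 1/405
  (X=1, U=2, Y=0, W=2, Z=2) weight 1/405
  (X=2, U=0, Y=2, W=0, Z=4) weight 3/1400
  … 3 more
Group by Z:
  weight(Z=2) = 1/135
  weight(Z=3) = 2/175
  weight(Z=4) = 9/1400
  weight(Z=5) = 1/135
Total weight = 1/135 + 2/175 + 9/1400 + 1/135 = 247/7560
P(Z=2 | obs) = 1/135 / 247/7560 = 56/247
P(Z=3 | obs) = 2/175 / 247/7560 = 432/1235
P(Z=4 | obs) = 9/1400 / 247/7560 = 243/1235
P(Z=5 | obs) = 1/135 / 247/7560 = 56/247

P(Z = 3 | obs) = 432/1235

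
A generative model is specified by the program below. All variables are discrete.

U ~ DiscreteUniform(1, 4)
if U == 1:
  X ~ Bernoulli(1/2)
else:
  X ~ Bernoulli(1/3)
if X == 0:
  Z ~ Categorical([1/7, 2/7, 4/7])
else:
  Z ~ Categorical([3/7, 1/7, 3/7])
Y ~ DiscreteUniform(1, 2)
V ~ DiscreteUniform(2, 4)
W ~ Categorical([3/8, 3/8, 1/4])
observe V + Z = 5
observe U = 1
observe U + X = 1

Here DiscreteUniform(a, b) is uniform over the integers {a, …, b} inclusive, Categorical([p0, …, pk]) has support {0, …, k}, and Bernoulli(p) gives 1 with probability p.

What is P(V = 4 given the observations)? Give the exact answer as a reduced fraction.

Enumerate traces; 12 have nonzero weight after conditioning:
  (U=1, X=0, Z=1, Y=1, V=4, W=0) weight 1/448
  (U=1, X=0, Z=1, Y=1, V=4, W=1) weight 1/448
  (U=1, X=0, Z=1, Y=1, V=4, W=2) weight 1/672
  (U=1, X=0, Z=1, Y=2, V=4, W=0) weight 1/448
  (U=1, X=0, Z=1, Y=2, V=4, W=1) weight 1/448
  (U=1, X=0, Z=1, Y=2, V=4, W=2) weight 1/672
  (U=1, X=0, Z=2, Y=1, V=3, W=0) weight 1/224
  (U=1, X=0, Z=2, Y=1, V=3, W=1) weight 1/224
  … 4 more
Group by V:
  weight(V=3) = 1/42
  weight(V=4) = 1/84
Total weight = 1/42 + 1/84 = 1/28
P(V=3 | obs) = 1/42 / 1/28 = 2/3
P(V=4 | obs) = 1/84 / 1/28 = 1/3

P(V = 4 | obs) = 1/3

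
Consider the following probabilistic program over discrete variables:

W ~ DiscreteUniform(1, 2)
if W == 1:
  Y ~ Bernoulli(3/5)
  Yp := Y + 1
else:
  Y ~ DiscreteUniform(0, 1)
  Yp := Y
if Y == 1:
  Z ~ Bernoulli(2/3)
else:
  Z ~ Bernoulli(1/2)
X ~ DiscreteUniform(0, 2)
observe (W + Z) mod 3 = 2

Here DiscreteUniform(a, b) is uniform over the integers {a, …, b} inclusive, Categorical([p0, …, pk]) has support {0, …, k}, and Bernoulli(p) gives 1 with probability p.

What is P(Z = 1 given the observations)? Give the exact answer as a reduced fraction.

Enumerate traces; 12 have nonzero weight after conditioning:
  (W=1, Y=0, Z=1, X=0) weight 1/30
  (W=1, Y=0, Z=1, X=1) weight 1/30
  (W=1, Y=0, Z=1, X=2) weight 1/30
  (W=1, Y=1, Z=1, X=0) weight 1/15
  (W=1, Y=1, Z=1, X=1) weight 1/15
  (W=1, Y=1, Z=1, X=2) weight 1/15
  (W=2, Y=0, Z=0, X=0) weight 1/24
  (W=2, Y=0, Z=0, X=1) weight 1/24
  … 4 more
Group by Z:
  weight(Z=0) = 5/24
  weight(Z=1) = 3/10
Total weight = 5/24 + 3/10 = 61/120
P(Z=0 | obs) = 5/24 / 61/120 = 25/61
P(Z=1 | obs) = 3/10 / 61/120 = 36/61

P(Z = 1 | obs) = 36/61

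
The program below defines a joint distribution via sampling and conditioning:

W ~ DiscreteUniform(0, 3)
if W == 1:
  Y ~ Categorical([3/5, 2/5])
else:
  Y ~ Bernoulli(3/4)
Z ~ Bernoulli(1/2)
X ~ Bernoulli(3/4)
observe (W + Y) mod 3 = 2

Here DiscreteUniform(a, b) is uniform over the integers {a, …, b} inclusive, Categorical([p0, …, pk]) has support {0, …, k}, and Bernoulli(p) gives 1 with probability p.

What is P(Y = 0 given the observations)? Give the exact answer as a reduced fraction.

P(Y = 0 | obs) = 5/13

Enumerate traces; 8 have nonzero weight after conditioning:
  (W=1, Y=1, Z=0, X=0) weight 1/80
  (W=1, Y=1, Z=0, X=1) weight 3/80
  (W=1, Y=1, Z=1, X=0) weight 1/80
  (W=1, Y=1, Z=1, X=1) weight 3/80
  (W=2, Y=0, Z=0, X=0) weight 1/128
  (W=2, Y=0, Z=0, X=1) weight 3/128
  (W=2, Y=0, Z=1, X=0) weight 1/128
  (W=2, Y=0, Z=1, X=1) weight 3/128
Group by Y:
  weight(Y=0) = 1/16
  weight(Y=1) = 1/10
Total weight = 1/16 + 1/10 = 13/80
P(Y=0 | obs) = 1/16 / 13/80 = 5/13
P(Y=1 | obs) = 1/10 / 13/80 = 8/13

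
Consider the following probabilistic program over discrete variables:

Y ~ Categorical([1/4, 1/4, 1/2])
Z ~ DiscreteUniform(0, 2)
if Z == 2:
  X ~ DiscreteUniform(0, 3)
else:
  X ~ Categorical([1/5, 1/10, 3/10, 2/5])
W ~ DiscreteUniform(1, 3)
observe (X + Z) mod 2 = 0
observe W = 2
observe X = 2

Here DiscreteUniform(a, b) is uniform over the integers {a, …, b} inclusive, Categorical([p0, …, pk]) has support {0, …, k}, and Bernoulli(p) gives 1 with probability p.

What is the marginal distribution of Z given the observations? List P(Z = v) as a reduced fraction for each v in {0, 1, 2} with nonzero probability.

P(Z=0) = 6/11, P(Z=2) = 5/11

Enumerate traces; 6 have nonzero weight after conditioning:
  (Y=0, Z=0, X=2, W=2) weight 1/120
  (Y=0, Z=2, X=2, W=2) weight 1/144
  (Y=1, Z=0, X=2, W=2) weight 1/120
  (Y=1, Z=2, X=2, W=2) weight 1/144
  (Y=2, Z=0, X=2, W=2) weight 1/60
  (Y=2, Z=2, X=2, W=2) weight 1/72
Group by Z:
  weight(Z=0) = 1/30
  weight(Z=2) = 1/36
Total weight = 1/30 + 1/36 = 11/180
P(Z=0 | obs) = 1/30 / 11/180 = 6/11
P(Z=2 | obs) = 1/36 / 11/180 = 5/11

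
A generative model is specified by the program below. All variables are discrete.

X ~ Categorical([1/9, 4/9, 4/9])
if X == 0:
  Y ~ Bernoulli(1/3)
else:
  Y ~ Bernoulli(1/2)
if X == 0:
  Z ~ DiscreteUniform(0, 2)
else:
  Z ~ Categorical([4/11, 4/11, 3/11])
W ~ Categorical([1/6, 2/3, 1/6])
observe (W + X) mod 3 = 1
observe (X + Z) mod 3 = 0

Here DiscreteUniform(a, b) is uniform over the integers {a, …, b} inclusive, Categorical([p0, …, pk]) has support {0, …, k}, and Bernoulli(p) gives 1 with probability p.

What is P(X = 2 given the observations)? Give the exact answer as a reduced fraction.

P(X = 2 | obs) = 3/8

Enumerate traces; 6 have nonzero weight after conditioning:
  (X=0, Y=0, Z=0, W=1) weight 4/243
  (X=0, Y=1, Z=0, W=1) weight 2/243
  (X=1, Y=0, Z=2, W=0) weight 1/99
  (X=1, Y=1, Z=2, W=0) weight 1/99
  (X=2, Y=0, Z=1, W=2) weight 4/297
  (X=2, Y=1, Z=1, W=2) weight 4/297
Group by X:
  weight(X=0) = 2/81
  weight(X=1) = 2/99
  weight(X=2) = 8/297
Total weight = 2/81 + 2/99 + 8/297 = 64/891
P(X=0 | obs) = 2/81 / 64/891 = 11/32
P(X=1 | obs) = 2/99 / 64/891 = 9/32
P(X=2 | obs) = 8/297 / 64/891 = 3/8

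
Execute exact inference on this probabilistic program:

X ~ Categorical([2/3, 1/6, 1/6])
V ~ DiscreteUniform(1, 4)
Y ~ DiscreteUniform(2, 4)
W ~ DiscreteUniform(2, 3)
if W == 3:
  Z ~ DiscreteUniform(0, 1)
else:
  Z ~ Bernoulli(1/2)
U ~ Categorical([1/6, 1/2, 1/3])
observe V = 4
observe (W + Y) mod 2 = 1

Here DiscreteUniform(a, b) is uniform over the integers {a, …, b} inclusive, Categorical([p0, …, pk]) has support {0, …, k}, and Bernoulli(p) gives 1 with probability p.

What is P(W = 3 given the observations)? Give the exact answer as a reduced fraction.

Enumerate traces; 54 have nonzero weight after conditioning:
  (X=0, V=4, Y=2, W=3, Z=0, U=0) weight 1/432
  (X=0, V=4, Y=2, W=3, Z=0, U=1) weight 1/144
  (X=0, V=4, Y=2, W=3, Z=0, U=2) weight 1/216
  (X=0, V=4, Y=2, W=3, Z=1, U=0) weight 1/432
  (X=0, V=4, Y=2, W=3, Z=1, U=1) weight 1/144
  (X=0, V=4, Y=2, W=3, Z=1, U=2) weight 1/216
  (X=0, V=4, Y=3, W=2, Z=0, U=0) weight 1/432
  (X=0, V=4, Y=3, W=2, Z=0, U=1) weight 1/144
  … 46 more
Group by W:
  weight(W=2) = 1/24
  weight(W=3) = 1/12
Total weight = 1/24 + 1/12 = 1/8
P(W=2 | obs) = 1/24 / 1/8 = 1/3
P(W=3 | obs) = 1/12 / 1/8 = 2/3

P(W = 3 | obs) = 2/3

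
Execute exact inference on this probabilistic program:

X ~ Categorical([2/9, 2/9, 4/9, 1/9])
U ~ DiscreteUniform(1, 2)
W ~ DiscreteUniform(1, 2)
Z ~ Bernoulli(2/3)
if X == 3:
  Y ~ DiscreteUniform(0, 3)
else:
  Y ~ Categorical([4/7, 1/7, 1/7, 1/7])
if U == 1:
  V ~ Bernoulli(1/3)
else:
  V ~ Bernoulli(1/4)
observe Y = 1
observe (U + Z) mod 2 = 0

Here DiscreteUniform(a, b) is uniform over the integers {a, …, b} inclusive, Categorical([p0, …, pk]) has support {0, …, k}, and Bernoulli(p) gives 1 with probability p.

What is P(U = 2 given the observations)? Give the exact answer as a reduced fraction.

Enumerate traces; 32 have nonzero weight after conditioning:
  (X=0, U=1, W=1, Z=1, Y=1, V=0) weight 2/567
  (X=0, U=1, W=1, Z=1, Y=1, V=1) weight 1/567
  (X=0, U=1, W=2, Z=1, Y=1, V=0) weight 2/567
  (X=0, U=1, W=2, Z=1, Y=1, V=1) weight 1/567
  (X=0, U=2, W=1, Z=0, Y=1, V=0) weight 1/504
  (X=0, U=2, W=1, Z=0, Y=1, V=1) weight 1/1512
  (X=0, U=2, W=2, Z=0, Y=1, V=0) weight 1/504
  (X=0, U=2, W=2, Z=0, Y=1, V=1) weight 1/1512
  … 24 more
Group by U:
  weight(U=1) = 13/252
  weight(U=2) = 13/504
Total weight = 13/252 + 13/504 = 13/168
P(U=1 | obs) = 13/252 / 13/168 = 2/3
P(U=2 | obs) = 13/504 / 13/168 = 1/3

P(U = 2 | obs) = 1/3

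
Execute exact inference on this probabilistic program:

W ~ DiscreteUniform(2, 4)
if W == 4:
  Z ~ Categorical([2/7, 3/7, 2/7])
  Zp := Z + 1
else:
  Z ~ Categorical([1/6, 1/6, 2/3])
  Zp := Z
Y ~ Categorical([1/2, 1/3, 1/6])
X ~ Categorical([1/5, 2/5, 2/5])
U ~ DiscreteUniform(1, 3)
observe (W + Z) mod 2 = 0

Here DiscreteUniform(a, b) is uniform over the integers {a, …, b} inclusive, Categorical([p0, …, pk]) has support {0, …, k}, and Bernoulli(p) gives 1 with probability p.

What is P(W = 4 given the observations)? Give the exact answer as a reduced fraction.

Enumerate traces; 135 have nonzero weight after conditioning:
  (W=2, Z=0, Y=0, X=0, U=1) weight 1/540
  (W=2, Z=0, Y=0, X=0, U=2) weight 1/540
  (W=2, Z=0, Y=0, X=0, U=3) weight 1/540
  (W=2, Z=0, Y=0, X=1, U=1) weight 1/270
  (W=2, Z=0, Y=0, X=1, U=2) weight 1/270
  (W=2, Z=0, Y=0, X=1, U=3) weight 1/270
  (W=2, Z=0, Y=0, X=2, U=1) weight 1/270
  (W=2, Z=0, Y=0, X=2, U=2) weight 1/270
  (W=3, Z=1, Y=0, X=0, U=1) weight 1/540
  (W=4, Z=0, Y=0, X=0, U=1) weight 1/315
  … 125 more
Group by W:
  weight(W=2) = 5/18
  weight(W=3) = 1/18
  weight(W=4) = 4/21
Total weight = 5/18 + 1/18 + 4/21 = 11/21
P(W=2 | obs) = 5/18 / 11/21 = 35/66
P(W=3 | obs) = 1/18 / 11/21 = 7/66
P(W=4 | obs) = 4/21 / 11/21 = 4/11

P(W = 4 | obs) = 4/11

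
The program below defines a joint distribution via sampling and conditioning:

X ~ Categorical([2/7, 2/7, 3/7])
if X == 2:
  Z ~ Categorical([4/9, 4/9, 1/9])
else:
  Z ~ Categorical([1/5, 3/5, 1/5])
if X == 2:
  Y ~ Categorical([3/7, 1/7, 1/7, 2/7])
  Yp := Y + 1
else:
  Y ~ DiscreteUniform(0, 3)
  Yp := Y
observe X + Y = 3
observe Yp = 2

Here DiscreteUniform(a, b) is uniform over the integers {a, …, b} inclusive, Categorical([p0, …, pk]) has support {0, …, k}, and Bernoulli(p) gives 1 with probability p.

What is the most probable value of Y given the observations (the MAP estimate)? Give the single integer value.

argmax_v P(Y = v | obs) = 2

Enumerate traces; 6 have nonzero weight after conditioning:
  (X=1, Z=0, Y=2) weight 1/70
  (X=1, Z=1, Y=2) weight 3/70
  (X=1, Z=2, Y=2) weight 1/70
  (X=2, Z=0, Y=1) weight 4/147
  (X=2, Z=1, Y=1) weight 4/147
  (X=2, Z=2, Y=1) weight 1/147
Group by Y:
  weight(Y=1) = 3/49
  weight(Y=2) = 1/14
Total weight = 3/49 + 1/14 = 13/98
P(Y=1 | obs) = 3/49 / 13/98 = 6/13
P(Y=2 | obs) = 1/14 / 13/98 = 7/13
argmax = 2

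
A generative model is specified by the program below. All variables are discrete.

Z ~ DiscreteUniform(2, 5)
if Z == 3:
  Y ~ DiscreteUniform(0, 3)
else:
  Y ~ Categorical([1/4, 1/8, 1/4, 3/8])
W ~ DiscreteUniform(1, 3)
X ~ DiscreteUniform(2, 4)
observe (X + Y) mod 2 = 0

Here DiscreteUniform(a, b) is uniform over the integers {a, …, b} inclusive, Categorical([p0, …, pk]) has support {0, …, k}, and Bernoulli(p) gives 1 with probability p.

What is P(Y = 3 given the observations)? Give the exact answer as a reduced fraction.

Enumerate traces; 72 have nonzero weight after conditioning:
  (Z=2, Y=0, W=1, X=2) weight 1/144
  (Z=2, Y=0, W=1, X=4) weight 1/144
  (Z=2, Y=0, W=2, X=2) weight 1/144
  (Z=2, Y=0, W=2, X=4) weight 1/144
  (Z=2, Y=0, W=3, X=2) weight 1/144
  (Z=2, Y=0, W=3, X=4) weight 1/144
  (Z=2, Y=1, W=1, X=3) weight 1/288
  (Z=2, Y=1, W=2, X=3) weight 1/288
  (Z=2, Y=2, W=1, X=2) weight 1/144
  (Z=2, Y=3, W=1, X=3) weight 1/96
  … 62 more
Group by Y:
  weight(Y=0) = 1/6
  weight(Y=1) = 5/96
  weight(Y=2) = 1/6
  weight(Y=3) = 11/96
Total weight = 1/6 + 5/96 + 1/6 + 11/96 = 1/2
P(Y=0 | obs) = 1/6 / 1/2 = 1/3
P(Y=1 | obs) = 5/96 / 1/2 = 5/48
P(Y=2 | obs) = 1/6 / 1/2 = 1/3
P(Y=3 | obs) = 11/96 / 1/2 = 11/48

P(Y = 3 | obs) = 11/48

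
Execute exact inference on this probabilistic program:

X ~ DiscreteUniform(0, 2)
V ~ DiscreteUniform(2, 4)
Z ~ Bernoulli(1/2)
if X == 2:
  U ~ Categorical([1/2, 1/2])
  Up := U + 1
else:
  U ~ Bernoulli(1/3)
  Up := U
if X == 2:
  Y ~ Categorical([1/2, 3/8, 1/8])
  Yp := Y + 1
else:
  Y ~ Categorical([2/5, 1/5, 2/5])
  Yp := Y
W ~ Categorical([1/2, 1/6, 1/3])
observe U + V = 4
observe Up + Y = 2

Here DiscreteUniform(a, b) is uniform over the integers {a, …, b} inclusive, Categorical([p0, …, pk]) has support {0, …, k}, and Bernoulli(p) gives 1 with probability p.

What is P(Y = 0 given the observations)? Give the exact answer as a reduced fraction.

P(Y = 0 | obs) = 12/53

Enumerate traces; 36 have nonzero weight after conditioning:
  (X=0, V=3, Z=0, U=1, Y=1, W=0) weight 1/540
  (X=0, V=3, Z=0, U=1, Y=1, W=1) weight 1/1620
  (X=0, V=3, Z=0, U=1, Y=1, W=2) weight 1/810
  (X=0, V=3, Z=1, U=1, Y=1, W=0) weight 1/540
  (X=0, V=3, Z=1, U=1, Y=1, W=1) weight 1/1620
  (X=0, V=3, Z=1, U=1, Y=1, W=2) weight 1/810
  (X=0, V=4, Z=0, U=0, Y=2, W=0) weight 1/135
  (X=0, V=4, Z=0, U=0, Y=2, W=1) weight 1/405
  (X=2, V=3, Z=0, U=1, Y=0, W=0) weight 1/144
  … 27 more
Group by Y:
  weight(Y=0) = 1/36
  weight(Y=1) = 77/2160
  weight(Y=2) = 8/135
Total weight = 1/36 + 77/2160 + 8/135 = 53/432
P(Y=0 | obs) = 1/36 / 53/432 = 12/53
P(Y=1 | obs) = 77/2160 / 53/432 = 77/265
P(Y=2 | obs) = 8/135 / 53/432 = 128/265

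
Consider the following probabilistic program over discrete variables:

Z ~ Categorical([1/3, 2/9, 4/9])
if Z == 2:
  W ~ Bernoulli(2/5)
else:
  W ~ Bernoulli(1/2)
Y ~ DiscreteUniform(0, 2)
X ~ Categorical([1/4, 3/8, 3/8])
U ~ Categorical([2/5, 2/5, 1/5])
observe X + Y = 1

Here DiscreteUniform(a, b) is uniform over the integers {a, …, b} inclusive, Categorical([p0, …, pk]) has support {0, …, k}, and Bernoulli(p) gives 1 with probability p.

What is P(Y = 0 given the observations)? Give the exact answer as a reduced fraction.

Enumerate traces; 36 have nonzero weight after conditioning:
  (Z=0, W=0, Y=0, X=1, U=0) weight 1/120
  (Z=0, W=0, Y=0, X=1, U=1) weight 1/120
  (Z=0, W=0, Y=0, X=1, U=2) weight 1/240
  (Z=0, W=0, Y=1, X=0, U=0) weight 1/180
  (Z=0, W=0, Y=1, X=0, U=1) weight 1/180
  (Z=0, W=0, Y=1, X=0, U=2) weight 1/360
  (Z=0, W=1, Y=0, X=1, U=0) weight 1/120
  (Z=0, W=1, Y=0, X=1, U=1) weight 1/120
  … 28 more
Group by Y:
  weight(Y=0) = 1/8
  weight(Y=1) = 1/12
Total weight = 1/8 + 1/12 = 5/24
P(Y=0 | obs) = 1/8 / 5/24 = 3/5
P(Y=1 | obs) = 1/12 / 5/24 = 2/5

P(Y = 0 | obs) = 3/5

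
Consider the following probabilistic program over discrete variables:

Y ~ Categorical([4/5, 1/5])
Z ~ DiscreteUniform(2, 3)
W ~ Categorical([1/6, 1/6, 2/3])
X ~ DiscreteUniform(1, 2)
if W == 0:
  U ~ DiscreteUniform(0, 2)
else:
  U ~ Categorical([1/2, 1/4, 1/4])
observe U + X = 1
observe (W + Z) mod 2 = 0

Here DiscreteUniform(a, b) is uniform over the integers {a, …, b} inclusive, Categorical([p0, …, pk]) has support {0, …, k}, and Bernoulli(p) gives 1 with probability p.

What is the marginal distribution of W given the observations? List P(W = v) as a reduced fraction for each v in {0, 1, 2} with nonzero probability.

P(W=0) = 2/17, P(W=1) = 3/17, P(W=2) = 12/17

Enumerate traces; 6 have nonzero weight after conditioning:
  (Y=0, Z=2, W=0, X=1, U=0) weight 1/90
  (Y=0, Z=2, W=2, X=1, U=0) weight 1/15
  (Y=0, Z=3, W=1, X=1, U=0) weight 1/60
  (Y=1, Z=2, W=0, X=1, U=0) weight 1/360
  (Y=1, Z=2, W=2, X=1, U=0) weight 1/60
  (Y=1, Z=3, W=1, X=1, U=0) weight 1/240
Group by W:
  weight(W=0) = 1/72
  weight(W=1) = 1/48
  weight(W=2) = 1/12
Total weight = 1/72 + 1/48 + 1/12 = 17/144
P(W=0 | obs) = 1/72 / 17/144 = 2/17
P(W=1 | obs) = 1/48 / 17/144 = 3/17
P(W=2 | obs) = 1/12 / 17/144 = 12/17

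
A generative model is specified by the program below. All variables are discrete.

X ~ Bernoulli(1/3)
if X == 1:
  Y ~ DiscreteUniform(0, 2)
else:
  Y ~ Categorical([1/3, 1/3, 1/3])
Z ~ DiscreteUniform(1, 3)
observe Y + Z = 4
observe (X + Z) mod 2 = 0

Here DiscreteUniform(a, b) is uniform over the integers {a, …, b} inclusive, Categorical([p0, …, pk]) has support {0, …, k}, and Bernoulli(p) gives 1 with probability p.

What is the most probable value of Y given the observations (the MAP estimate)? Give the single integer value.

Enumerate traces; 2 have nonzero weight after conditioning:
  (X=0, Y=2, Z=2) weight 2/27
  (X=1, Y=1, Z=3) weight 1/27
Group by Y:
  weight(Y=1) = 1/27
  weight(Y=2) = 2/27
Total weight = 1/27 + 2/27 = 1/9
P(Y=1 | obs) = 1/27 / 1/9 = 1/3
P(Y=2 | obs) = 2/27 / 1/9 = 2/3
argmax = 2

argmax_v P(Y = v | obs) = 2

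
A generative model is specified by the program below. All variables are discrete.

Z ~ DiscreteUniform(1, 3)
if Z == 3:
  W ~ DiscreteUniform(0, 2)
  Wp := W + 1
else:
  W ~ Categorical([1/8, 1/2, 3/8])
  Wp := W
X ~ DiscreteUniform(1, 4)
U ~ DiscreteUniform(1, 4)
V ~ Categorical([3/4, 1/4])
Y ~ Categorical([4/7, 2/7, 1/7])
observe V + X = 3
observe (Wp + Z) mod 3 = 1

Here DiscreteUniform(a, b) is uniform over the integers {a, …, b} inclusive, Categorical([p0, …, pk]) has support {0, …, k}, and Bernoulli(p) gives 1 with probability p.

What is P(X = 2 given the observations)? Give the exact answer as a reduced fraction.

Enumerate traces; 72 have nonzero weight after conditioning:
  (Z=1, W=0, X=2, U=1, V=1, Y=0) weight 1/2688
  (Z=1, W=0, X=2, U=1, V=1, Y=1) weight 1/5376
  (Z=1, W=0, X=2, U=1, V=1, Y=2) weight 1/10752
  (Z=1, W=0, X=2, U=2, V=1, Y=0) weight 1/2688
  (Z=1, W=0, X=2, U=2, V=1, Y=1) weight 1/5376
  (Z=1, W=0, X=2, U=2, V=1, Y=2) weight 1/10752
  (Z=1, W=0, X=2, U=3, V=1, Y=0) weight 1/2688
  (Z=1, W=0, X=2, U=3, V=1, Y=1) weight 1/5376
  (Z=1, W=0, X=3, U=1, V=0, Y=0) weight 1/896
  … 63 more
Group by X:
  weight(X=2) = 5/288
  weight(X=3) = 5/96
Total weight = 5/288 + 5/96 = 5/72
P(X=2 | obs) = 5/288 / 5/72 = 1/4
P(X=3 | obs) = 5/96 / 5/72 = 3/4

P(X = 2 | obs) = 1/4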